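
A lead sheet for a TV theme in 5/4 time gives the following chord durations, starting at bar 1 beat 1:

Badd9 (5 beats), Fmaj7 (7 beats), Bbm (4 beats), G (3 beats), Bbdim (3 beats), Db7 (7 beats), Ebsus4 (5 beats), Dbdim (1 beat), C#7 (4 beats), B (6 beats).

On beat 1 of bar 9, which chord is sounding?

Beat 1 of bar 9 is beat (9−1)×5 + 1 = 41 overall.
Running totals: Badd9 ends at 5, Fmaj7 ends at 12, Bbm ends at 16, G ends at 19, Bbdim ends at 22, Db7 ends at 29, Ebsus4 ends at 34, Dbdim ends at 35, C#7 ends at 39, B ends at 45.
Beat 41 falls within B.

B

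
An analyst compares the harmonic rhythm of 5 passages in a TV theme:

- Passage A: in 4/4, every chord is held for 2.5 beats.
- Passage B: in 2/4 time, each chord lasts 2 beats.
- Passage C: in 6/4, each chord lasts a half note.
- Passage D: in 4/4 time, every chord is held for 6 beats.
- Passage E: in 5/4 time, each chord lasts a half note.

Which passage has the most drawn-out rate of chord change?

Passage D

A: 4 beats/bar ÷ 2.5 beats/chord = 1.6 chords/bar.
B: 2 beats/bar ÷ 2 beats/chord = 1 chord/bar.
C: 6 beats/bar ÷ 2 beats/chord = 3 chords/bar.
D: 4 beats/bar ÷ 6 beats/chord = 2/3 chords/bar.
E: 5 beats/bar ÷ 2 beats/chord = 2.5 chords/bar.
Slowest is D at 2/3 chords/bar.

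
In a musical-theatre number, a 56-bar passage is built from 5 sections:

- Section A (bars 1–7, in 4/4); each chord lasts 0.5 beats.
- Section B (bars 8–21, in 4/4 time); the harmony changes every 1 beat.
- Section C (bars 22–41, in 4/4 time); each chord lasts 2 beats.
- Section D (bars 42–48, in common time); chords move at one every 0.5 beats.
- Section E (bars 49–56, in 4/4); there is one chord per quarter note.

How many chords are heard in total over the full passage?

240 chords

A: 7·4 = 28 beats, 28/0.5 = 56 chords.
B: 14·4 = 56 beats, 56/1 = 56 chords.
C: 20·4 = 80 beats, 80/2 = 40 chords.
D: 7·4 = 28 beats, 28/0.5 = 56 chords.
E: 8·4 = 32 beats, 32/1 = 32 chords.
Total: 56 + 56 + 40 + 56 + 32 = 240.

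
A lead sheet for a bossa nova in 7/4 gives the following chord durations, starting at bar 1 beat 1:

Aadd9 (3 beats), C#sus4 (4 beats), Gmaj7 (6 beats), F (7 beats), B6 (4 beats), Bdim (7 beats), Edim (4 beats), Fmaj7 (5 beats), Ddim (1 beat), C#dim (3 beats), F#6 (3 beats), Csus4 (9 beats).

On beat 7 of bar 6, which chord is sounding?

Beat 7 of bar 6 is beat (6−1)×7 + 7 = 42 overall.
Running totals: Aadd9 ends at 3, C#sus4 ends at 7, Gmaj7 ends at 13, F ends at 20, B6 ends at 24, Bdim ends at 31, Edim ends at 35, Fmaj7 ends at 40, Ddim ends at 41, C#dim ends at 44.
Beat 42 falls within C#dim.

C#dim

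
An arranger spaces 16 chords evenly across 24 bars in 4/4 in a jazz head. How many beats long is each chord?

6 beats

24 bars × 4 beats/bar = 96 beats total.
96 beats ÷ 16 chords = 6 beats per chord.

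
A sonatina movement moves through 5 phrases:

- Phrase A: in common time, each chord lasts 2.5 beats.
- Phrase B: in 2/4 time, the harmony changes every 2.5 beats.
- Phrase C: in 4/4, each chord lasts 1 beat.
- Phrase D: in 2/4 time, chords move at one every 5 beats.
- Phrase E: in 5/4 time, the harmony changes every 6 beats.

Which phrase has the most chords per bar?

A: each chord is 2.5 beats in 4/4, so 1.6 per bar.
B: each chord is 2.5 beats in 2/4, so 0.8 per bar.
C: each chord is 1 beat in 4/4, so 4 per bar.
D: each chord is 5 beats in 2/4, so 0.4 per bar.
E: each chord is 6 beats in 5/4, so 5/6 per bar.
Fastest is C at 4 chords/bar.

Phrase C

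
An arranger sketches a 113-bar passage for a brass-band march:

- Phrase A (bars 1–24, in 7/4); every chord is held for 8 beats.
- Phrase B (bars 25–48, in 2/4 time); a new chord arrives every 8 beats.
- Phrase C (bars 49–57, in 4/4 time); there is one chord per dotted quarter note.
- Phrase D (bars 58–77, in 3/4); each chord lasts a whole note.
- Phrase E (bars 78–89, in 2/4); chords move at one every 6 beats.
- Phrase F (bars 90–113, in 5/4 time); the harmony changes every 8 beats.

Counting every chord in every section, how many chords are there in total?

85 chords

A: 24 bars × 7 beats = 168 beats; 8 beats/chord → 21 chords.
B: 24 bars × 2 beats = 48 beats; 8 beats/chord → 6 chords.
C: 9 bars × 4 beats = 36 beats; 1.5 beats/chord → 24 chords.
D: 20 bars × 3 beats = 60 beats; 4 beats/chord → 15 chords.
E: 12 bars × 2 beats = 24 beats; 6 beats/chord → 4 chords.
F: 24 bars × 5 beats = 120 beats; 8 beats/chord → 15 chords.
Total: 21 + 6 + 24 + 15 + 4 + 15 = 85.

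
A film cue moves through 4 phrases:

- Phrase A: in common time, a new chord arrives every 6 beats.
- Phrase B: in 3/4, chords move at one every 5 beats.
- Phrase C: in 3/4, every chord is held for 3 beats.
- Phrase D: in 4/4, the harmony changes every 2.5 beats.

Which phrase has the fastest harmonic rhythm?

Phrase D

A: 4 beats/bar ÷ 6 beats/chord = 2/3 chords/bar.
B: 3 beats/bar ÷ 5 beats/chord = 0.6 chords/bar.
C: 3 beats/bar ÷ 3 beats/chord = 1 chord/bar.
D: 4 beats/bar ÷ 2.5 beats/chord = 1.6 chords/bar.
Fastest is D at 1.6 chords/bar.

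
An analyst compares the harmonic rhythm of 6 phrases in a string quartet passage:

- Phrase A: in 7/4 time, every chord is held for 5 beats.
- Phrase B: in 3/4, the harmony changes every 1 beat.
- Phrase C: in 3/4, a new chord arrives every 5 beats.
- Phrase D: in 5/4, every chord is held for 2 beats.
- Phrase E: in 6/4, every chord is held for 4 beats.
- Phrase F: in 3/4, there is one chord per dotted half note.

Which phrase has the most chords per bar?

Phrase B

A: each chord is 5 beats in 7/4, so 1.4 per bar.
B: each chord is 1 beat in 3/4, so 3 per bar.
C: each chord is 5 beats in 3/4, so 0.6 per bar.
D: each chord is 2 beats in 5/4, so 2.5 per bar.
E: each chord is 4 beats in 6/4, so 1.5 per bar.
F: each chord is 3 beats in 3/4, so 1 per bar.
Fastest is B at 3 chords/bar.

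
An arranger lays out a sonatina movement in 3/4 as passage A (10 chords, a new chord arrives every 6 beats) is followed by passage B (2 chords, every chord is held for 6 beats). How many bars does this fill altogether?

A: 10 × 6 = 60 beats = 20 bars.
B: 2 × 6 = 12 beats = 4 bars.
Total: 20 + 4 = 24 bars.

24 bars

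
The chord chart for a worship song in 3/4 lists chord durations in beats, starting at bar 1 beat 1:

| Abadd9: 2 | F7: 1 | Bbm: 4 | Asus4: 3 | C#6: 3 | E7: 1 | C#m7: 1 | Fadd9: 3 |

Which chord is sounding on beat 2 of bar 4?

C#6

Beat 2 of bar 4 is beat (4−1)×3 + 2 = 11 overall.
Running totals: Abadd9 ends at 2, F7 ends at 3, Bbm ends at 7, Asus4 ends at 10, C#6 ends at 13.
Beat 11 falls within C#6.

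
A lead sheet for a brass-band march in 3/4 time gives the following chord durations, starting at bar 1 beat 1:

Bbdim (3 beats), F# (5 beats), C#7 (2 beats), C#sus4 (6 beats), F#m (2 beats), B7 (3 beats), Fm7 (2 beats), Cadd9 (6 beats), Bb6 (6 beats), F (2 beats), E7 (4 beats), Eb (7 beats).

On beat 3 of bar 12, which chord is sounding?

Beat 3 of bar 12 is beat (12−1)×3 + 3 = 36 overall.
Running totals: Bbdim ends at 3, F# ends at 8, C#7 ends at 10, C#sus4 ends at 16, F#m ends at 18, B7 ends at 21, Fm7 ends at 23, Cadd9 ends at 29, Bb6 ends at 35, F ends at 37.
Beat 36 falls within F.

F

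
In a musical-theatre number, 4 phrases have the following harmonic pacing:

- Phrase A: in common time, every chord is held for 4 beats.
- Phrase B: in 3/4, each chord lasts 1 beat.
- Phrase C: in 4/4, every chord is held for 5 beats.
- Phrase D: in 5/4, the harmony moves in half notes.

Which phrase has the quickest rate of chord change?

Phrase B

A: 4 beats/bar ÷ 4 beats/chord = 1 chord/bar.
B: 3 beats/bar ÷ 1 beat/chord = 3 chords/bar.
C: 4 beats/bar ÷ 5 beats/chord = 0.8 chords/bar.
D: 5 beats/bar ÷ 2 beats/chord = 2.5 chords/bar.
Fastest is B at 3 chords/bar.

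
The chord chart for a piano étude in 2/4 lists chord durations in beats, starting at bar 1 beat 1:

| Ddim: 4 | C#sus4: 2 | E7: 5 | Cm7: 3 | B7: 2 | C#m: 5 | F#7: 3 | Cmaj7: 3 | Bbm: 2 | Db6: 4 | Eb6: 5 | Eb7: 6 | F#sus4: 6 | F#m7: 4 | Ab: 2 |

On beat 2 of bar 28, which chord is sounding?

Ab

Beat 2 of bar 28 is beat (28−1)×2 + 2 = 56 overall.
Running totals: Ddim ends at 4, C#sus4 ends at 6, E7 ends at 11, Cm7 ends at 14, B7 ends at 16, C#m ends at 21, F#7 ends at 24, Cmaj7 ends at 27, Bbm ends at 29, Db6 ends at 33, Eb6 ends at 38, Eb7 ends at 44, F#sus4 ends at 50, F#m7 ends at 54, Ab ends at 56.
Beat 56 falls within Ab.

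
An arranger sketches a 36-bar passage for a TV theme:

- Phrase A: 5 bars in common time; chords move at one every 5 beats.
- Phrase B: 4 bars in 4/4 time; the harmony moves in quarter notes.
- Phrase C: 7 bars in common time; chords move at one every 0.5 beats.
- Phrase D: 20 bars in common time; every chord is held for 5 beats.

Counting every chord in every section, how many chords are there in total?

A: 5 bars × 4 beats = 20 beats; 5 beats/chord → 4 chords.
B: 4 bars × 4 beats = 16 beats; 1 beat/chord → 16 chords.
C: 7 bars × 4 beats = 28 beats; 0.5 beats/chord → 56 chords.
D: 20 bars × 4 beats = 80 beats; 5 beats/chord → 16 chords.
Total: 4 + 16 + 56 + 16 = 92.

92 chords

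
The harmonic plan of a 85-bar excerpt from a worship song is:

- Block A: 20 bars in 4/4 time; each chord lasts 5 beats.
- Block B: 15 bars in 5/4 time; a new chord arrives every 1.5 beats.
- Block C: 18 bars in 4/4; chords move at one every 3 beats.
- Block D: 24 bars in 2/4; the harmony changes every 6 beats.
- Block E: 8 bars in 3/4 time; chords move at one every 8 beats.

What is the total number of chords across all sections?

101 chords

A: 20 bars × 4 beats = 80 beats; 5 beats/chord → 16 chords.
B: 15 bars × 5 beats = 75 beats; 1.5 beats/chord → 50 chords.
C: 18 bars × 4 beats = 72 beats; 3 beats/chord → 24 chords.
D: 24 bars × 2 beats = 48 beats; 6 beats/chord → 8 chords.
E: 8 bars × 3 beats = 24 beats; 8 beats/chord → 3 chords.
Total: 16 + 50 + 24 + 8 + 3 = 101.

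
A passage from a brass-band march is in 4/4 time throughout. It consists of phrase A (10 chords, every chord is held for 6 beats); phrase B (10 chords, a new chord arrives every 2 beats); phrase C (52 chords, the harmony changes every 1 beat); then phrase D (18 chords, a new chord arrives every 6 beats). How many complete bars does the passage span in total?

A: 10 × 6 = 60 beats = 15 bars.
B: 10 × 2 = 20 beats = 5 bars.
C: 52 × 1 = 52 beats = 13 bars.
D: 18 × 6 = 108 beats = 27 bars.
Total: 15 + 5 + 13 + 27 = 60 bars.

60 bars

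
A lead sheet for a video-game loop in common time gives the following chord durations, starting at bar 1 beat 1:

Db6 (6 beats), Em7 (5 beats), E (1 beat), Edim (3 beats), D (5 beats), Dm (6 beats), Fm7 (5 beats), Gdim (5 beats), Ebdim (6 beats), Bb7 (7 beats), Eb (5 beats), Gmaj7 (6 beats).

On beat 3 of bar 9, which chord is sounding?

Gdim

Beat 3 of bar 9 is beat (9−1)×4 + 3 = 35 overall.
Running totals: Db6 ends at 6, Em7 ends at 11, E ends at 12, Edim ends at 15, D ends at 20, Dm ends at 26, Fm7 ends at 31, Gdim ends at 36.
Beat 35 falls within Gdim.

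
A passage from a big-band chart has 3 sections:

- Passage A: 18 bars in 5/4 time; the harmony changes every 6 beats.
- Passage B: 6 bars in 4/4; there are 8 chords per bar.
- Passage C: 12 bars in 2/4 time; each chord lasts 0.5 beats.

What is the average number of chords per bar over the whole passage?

37/12 chords per bar

A: 18 × 5 = 90 beats ÷ 6 = 15 chords.
B: 6 × 4 = 24 beats ÷ 0.5 = 48 chords.
C: 12 × 2 = 24 beats ÷ 0.5 = 48 chords.
Overall: 111 chords over 36 bars → 111/36 = 37/12 chords per bar.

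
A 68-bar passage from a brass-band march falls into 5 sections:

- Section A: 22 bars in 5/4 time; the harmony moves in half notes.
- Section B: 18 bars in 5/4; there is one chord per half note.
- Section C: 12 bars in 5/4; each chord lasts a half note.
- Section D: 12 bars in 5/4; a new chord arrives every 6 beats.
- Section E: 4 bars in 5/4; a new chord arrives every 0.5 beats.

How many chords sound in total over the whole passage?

180 chords

A has 110 beats and chords last 2 each, so 55 chords.
B has 90 beats and chords last 2 each, so 45 chords.
C has 60 beats and chords last 2 each, so 30 chords.
D has 60 beats and chords last 6 each, so 10 chords.
E has 20 beats and chords last 0.5 each, so 40 chords.
Total: 55 + 45 + 30 + 10 + 40 = 180.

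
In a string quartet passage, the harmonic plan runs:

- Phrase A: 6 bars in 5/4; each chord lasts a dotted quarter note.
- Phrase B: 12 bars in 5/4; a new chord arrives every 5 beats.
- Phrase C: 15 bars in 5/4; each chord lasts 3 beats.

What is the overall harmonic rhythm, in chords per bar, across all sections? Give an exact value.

A: 6 × 5 = 30 beats ÷ 1.5 = 20 chords.
B: 12 × 5 = 60 beats ÷ 5 = 12 chords.
C: 15 × 5 = 75 beats ÷ 3 = 25 chords.
Overall: 57 chords over 33 bars → 57/33 = 19/11 chords per bar.

19/11 chords per bar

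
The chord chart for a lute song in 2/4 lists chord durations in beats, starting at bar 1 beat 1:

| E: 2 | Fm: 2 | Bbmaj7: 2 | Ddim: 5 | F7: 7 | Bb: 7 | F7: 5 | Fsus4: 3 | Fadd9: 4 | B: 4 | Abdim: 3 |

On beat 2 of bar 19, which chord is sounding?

Beat 2 of bar 19 is beat (19−1)×2 + 2 = 38 overall.
Running totals: E ends at 2, Fm ends at 4, Bbmaj7 ends at 6, Ddim ends at 11, F7 ends at 18, Bb ends at 25, F7 ends at 30, Fsus4 ends at 33, Fadd9 ends at 37, B ends at 41.
Beat 38 falls within B.

B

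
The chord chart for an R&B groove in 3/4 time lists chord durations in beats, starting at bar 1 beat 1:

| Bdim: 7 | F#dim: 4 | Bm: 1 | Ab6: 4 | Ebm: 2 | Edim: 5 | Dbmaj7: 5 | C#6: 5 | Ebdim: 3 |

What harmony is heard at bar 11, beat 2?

C#6

Beat 2 of bar 11 is beat (11−1)×3 + 2 = 32 overall.
Running totals: Bdim ends at 7, F#dim ends at 11, Bm ends at 12, Ab6 ends at 16, Ebm ends at 18, Edim ends at 23, Dbmaj7 ends at 28, C#6 ends at 33.
Beat 32 falls within C#6.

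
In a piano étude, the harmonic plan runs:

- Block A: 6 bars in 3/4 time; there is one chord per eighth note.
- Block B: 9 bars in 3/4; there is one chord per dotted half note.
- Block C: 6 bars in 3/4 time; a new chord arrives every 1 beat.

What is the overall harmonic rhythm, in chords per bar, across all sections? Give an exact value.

A: 6 × 3 = 18 beats ÷ 0.5 = 36 chords.
B: 9 × 3 = 27 beats ÷ 3 = 9 chords.
C: 6 × 3 = 18 beats ÷ 1 = 18 chords.
Overall: 63 chords over 21 bars → 63/21 = 3 chords per bar.

3 chords per bar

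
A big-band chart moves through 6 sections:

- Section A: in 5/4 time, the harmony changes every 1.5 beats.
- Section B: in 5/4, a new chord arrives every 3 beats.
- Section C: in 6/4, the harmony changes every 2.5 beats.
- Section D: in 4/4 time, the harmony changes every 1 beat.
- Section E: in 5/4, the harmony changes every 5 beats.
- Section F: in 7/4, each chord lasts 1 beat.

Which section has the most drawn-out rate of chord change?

A: 5 beats/bar ÷ 1.5 beats/chord = 10/3 chords/bar.
B: 5 beats/bar ÷ 3 beats/chord = 5/3 chords/bar.
C: 6 beats/bar ÷ 2.5 beats/chord = 2.4 chords/bar.
D: 4 beats/bar ÷ 1 beat/chord = 4 chords/bar.
E: 5 beats/bar ÷ 5 beats/chord = 1 chord/bar.
F: 7 beats/bar ÷ 1 beat/chord = 7 chords/bar.
Slowest is E at 1 chords/bar.

Section E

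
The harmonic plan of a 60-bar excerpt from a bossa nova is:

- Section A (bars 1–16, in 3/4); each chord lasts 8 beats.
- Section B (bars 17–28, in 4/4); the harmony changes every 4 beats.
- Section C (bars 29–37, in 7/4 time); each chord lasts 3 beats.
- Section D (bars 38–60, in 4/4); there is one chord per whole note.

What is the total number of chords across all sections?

A has 48 beats and chords last 8 each, so 6 chords.
B has 48 beats and chords last 4 each, so 12 chords.
C has 63 beats and chords last 3 each, so 21 chords.
D has 92 beats and chords last 4 each, so 23 chords.
Total: 6 + 12 + 21 + 23 = 62.

62 chords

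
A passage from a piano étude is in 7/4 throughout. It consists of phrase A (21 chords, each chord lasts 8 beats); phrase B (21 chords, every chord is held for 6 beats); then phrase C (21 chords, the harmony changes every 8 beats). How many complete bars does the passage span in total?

A: 21 × 8 = 168 beats = 24 bars.
B: 21 × 6 = 126 beats = 18 bars.
C: 21 × 8 = 168 beats = 24 bars.
Total: 24 + 18 + 24 = 66 bars.

66 bars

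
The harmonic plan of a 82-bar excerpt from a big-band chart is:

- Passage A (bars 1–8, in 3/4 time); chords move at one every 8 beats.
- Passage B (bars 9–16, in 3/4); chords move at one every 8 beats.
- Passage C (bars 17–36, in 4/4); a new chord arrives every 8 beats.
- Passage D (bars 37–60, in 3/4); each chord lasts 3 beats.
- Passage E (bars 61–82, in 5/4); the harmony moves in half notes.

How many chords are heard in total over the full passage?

95 chords

A: 8 bars × 3 beats = 24 beats; 8 beats/chord → 3 chords.
B: 8 bars × 3 beats = 24 beats; 8 beats/chord → 3 chords.
C: 20 bars × 4 beats = 80 beats; 8 beats/chord → 10 chords.
D: 24 bars × 3 beats = 72 beats; 3 beats/chord → 24 chords.
E: 22 bars × 5 beats = 110 beats; 2 beats/chord → 55 chords.
Total: 3 + 3 + 10 + 24 + 55 = 95.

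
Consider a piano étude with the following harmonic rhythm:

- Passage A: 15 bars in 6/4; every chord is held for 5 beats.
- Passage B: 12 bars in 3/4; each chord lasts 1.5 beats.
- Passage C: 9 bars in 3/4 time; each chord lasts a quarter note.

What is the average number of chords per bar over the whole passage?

23/12 chords per bar

A: 15 × 6 = 90 beats ÷ 5 = 18 chords.
B: 12 × 3 = 36 beats ÷ 1.5 = 24 chords.
C: 9 × 3 = 27 beats ÷ 1 = 27 chords.
Overall: 69 chords over 36 bars → 69/36 = 23/12 chords per bar.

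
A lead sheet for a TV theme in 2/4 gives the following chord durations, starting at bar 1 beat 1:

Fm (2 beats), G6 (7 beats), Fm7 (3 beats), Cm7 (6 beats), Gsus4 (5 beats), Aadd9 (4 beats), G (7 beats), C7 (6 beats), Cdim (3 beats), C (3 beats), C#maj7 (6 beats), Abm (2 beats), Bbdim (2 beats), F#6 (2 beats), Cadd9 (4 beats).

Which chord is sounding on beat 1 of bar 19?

C7

Beat 1 of bar 19 is beat (19−1)×2 + 1 = 37 overall.
Running totals: Fm ends at 2, G6 ends at 9, Fm7 ends at 12, Cm7 ends at 18, Gsus4 ends at 23, Aadd9 ends at 27, G ends at 34, C7 ends at 40.
Beat 37 falls within C7.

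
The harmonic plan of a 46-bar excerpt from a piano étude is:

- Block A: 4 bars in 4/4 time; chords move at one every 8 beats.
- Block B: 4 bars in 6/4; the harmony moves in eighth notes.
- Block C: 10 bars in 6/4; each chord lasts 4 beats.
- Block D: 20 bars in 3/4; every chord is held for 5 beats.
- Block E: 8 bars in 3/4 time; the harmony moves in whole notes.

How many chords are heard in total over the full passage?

83 chords

A: 4 bars × 4 beats = 16 beats; 8 beats/chord → 2 chords.
B: 4 bars × 6 beats = 24 beats; 0.5 beats/chord → 48 chords.
C: 10 bars × 6 beats = 60 beats; 4 beats/chord → 15 chords.
D: 20 bars × 3 beats = 60 beats; 5 beats/chord → 12 chords.
E: 8 bars × 3 beats = 24 beats; 4 beats/chord → 6 chords.
Total: 2 + 48 + 15 + 12 + 6 = 83.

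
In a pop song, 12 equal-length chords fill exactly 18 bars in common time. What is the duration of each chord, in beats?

18 bars × 4 beats/bar = 72 beats total.
72 beats ÷ 12 chords = 6 beats per chord.

6 beats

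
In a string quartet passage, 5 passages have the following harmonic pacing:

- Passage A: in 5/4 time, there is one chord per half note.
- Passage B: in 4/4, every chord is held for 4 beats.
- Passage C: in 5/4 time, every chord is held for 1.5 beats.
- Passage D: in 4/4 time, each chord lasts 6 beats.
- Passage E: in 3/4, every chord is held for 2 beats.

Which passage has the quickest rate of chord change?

Passage C

A: 5/2 = 2.5 chords/bar.
B: 4/4 = 1 chord/bar.
C: 5/1.5 = 10/3 chords/bar.
D: 4/6 = 2/3 chords/bar.
E: 3/2 = 1.5 chords/bar.
Fastest is C at 10/3 chords/bar.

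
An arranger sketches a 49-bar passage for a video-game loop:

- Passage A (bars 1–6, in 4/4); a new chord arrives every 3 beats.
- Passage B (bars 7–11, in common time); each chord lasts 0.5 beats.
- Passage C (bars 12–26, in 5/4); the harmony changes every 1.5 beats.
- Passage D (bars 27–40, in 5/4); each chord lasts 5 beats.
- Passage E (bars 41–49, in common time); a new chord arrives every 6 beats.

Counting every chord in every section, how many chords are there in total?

118 chords

A: 6 bars × 4 beats = 24 beats; 3 beats/chord → 8 chords.
B: 5 bars × 4 beats = 20 beats; 0.5 beats/chord → 40 chords.
C: 15 bars × 5 beats = 75 beats; 1.5 beats/chord → 50 chords.
D: 14 bars × 5 beats = 70 beats; 5 beats/chord → 14 chords.
E: 9 bars × 4 beats = 36 beats; 6 beats/chord → 6 chords.
Total: 8 + 40 + 50 + 14 + 6 = 118.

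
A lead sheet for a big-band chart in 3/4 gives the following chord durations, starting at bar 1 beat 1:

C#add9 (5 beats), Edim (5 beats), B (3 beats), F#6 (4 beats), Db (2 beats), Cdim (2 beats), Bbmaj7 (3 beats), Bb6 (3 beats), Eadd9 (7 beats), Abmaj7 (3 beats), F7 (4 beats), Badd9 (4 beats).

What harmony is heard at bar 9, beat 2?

Beat 2 of bar 9 is beat (9−1)×3 + 2 = 26 overall.
Running totals: C#add9 ends at 5, Edim ends at 10, B ends at 13, F#6 ends at 17, Db ends at 19, Cdim ends at 21, Bbmaj7 ends at 24, Bb6 ends at 27.
Beat 26 falls within Bb6.

Bb6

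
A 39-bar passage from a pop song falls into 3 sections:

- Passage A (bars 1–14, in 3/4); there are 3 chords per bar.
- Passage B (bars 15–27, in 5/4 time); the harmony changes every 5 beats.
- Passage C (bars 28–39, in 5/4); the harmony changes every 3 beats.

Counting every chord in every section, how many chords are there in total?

75 chords

A: 14·3 = 42 beats, 42/1 = 42 chords.
B: 13·5 = 65 beats, 65/5 = 13 chords.
C: 12·5 = 60 beats, 60/3 = 20 chords.
Total: 42 + 13 + 20 = 75.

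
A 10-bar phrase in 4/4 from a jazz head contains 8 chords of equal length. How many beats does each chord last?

5 beats

10 bars × 4 beats/bar = 40 beats total.
40 beats ÷ 8 chords = 5 beats per chord.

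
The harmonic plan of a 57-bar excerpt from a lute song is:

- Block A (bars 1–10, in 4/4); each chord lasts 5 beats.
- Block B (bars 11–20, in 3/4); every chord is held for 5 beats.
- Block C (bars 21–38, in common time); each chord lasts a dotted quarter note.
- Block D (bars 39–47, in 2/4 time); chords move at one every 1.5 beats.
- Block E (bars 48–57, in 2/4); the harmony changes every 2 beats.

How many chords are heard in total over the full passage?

A has 40 beats and chords last 5 each, so 8 chords.
B has 30 beats and chords last 5 each, so 6 chords.
C has 72 beats and chords last 1.5 each, so 48 chords.
D has 18 beats and chords last 1.5 each, so 12 chords.
E has 20 beats and chords last 2 each, so 10 chords.
Total: 8 + 6 + 48 + 12 + 10 = 84.

84 chords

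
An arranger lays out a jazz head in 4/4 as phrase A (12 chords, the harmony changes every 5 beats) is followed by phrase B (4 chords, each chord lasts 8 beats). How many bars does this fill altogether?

A: 12 × 5 = 60 beats = 15 bars.
B: 4 × 8 = 32 beats = 8 bars.
Total: 15 + 8 = 23 bars.

23 bars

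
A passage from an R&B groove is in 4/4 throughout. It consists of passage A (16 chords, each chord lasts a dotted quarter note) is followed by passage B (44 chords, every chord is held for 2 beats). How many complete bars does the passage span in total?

28 bars

A: 16 × 1.5 = 24 beats = 6 bars.
B: 44 × 2 = 88 beats = 22 bars.
Total: 6 + 22 = 28 bars.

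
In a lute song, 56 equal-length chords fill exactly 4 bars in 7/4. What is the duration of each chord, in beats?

0.5 beats

4 bars × 7 beats/bar = 28 beats total.
28 beats ÷ 56 chords = 0.5 beats per chord.
(That is an eighth note.)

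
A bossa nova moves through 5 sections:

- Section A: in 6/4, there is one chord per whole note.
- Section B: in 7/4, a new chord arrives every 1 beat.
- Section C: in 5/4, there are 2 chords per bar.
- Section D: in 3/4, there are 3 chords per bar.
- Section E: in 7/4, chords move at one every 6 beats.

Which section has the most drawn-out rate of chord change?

Section E

A: 6/4 = 1.5 chords/bar.
B: 7/1 = 7 chords/bar.
C: 5/2.5 = 2 chords/bar.
D: 3/1 = 3 chords/bar.
E: 7/6 = 7/6 chords/bar.
Slowest is E at 7/6 chords/bar.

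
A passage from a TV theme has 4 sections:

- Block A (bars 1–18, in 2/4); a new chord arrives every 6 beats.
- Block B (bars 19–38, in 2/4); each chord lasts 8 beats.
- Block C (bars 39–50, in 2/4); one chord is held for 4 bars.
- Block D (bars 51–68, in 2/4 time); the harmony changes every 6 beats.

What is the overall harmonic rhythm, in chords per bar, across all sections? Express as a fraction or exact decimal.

5/17 chords per bar

A: 18 bars of 2 beats is 36 beats; at 6 beats each that's 6 chords.
B: 20 bars of 2 beats is 40 beats; at 8 beats each that's 5 chords.
C: 12 bars of 2 beats is 24 beats; at 8 beats each that's 3 chords.
D: 18 bars of 2 beats is 36 beats; at 6 beats each that's 6 chords.
Overall: 20 chords over 68 bars → 20/68 = 5/17 chords per bar.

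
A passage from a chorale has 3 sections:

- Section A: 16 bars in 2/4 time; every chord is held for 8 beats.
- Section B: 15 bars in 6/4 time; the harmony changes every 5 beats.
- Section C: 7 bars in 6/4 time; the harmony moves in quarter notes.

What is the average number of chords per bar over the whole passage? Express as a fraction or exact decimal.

A: 16 bars of 2 beats is 32 beats; at 8 beats each that's 4 chords.
B: 15 bars of 6 beats is 90 beats; at 5 beats each that's 18 chords.
C: 7 bars of 6 beats is 42 beats; at 1 beat each that's 42 chords.
Overall: 64 chords over 38 bars → 64/38 = 32/19 chords per bar.

32/19 chords per bar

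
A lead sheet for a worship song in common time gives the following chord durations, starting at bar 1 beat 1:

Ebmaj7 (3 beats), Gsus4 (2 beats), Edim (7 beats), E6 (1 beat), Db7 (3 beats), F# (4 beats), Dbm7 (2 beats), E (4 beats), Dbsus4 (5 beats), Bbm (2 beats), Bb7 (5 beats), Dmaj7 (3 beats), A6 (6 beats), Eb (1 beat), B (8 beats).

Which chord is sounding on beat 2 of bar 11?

A6

Beat 2 of bar 11 is beat (11−1)×4 + 2 = 42 overall.
Running totals: Ebmaj7 ends at 3, Gsus4 ends at 5, Edim ends at 12, E6 ends at 13, Db7 ends at 16, F# ends at 20, Dbm7 ends at 22, E ends at 26, Dbsus4 ends at 31, Bbm ends at 33, Bb7 ends at 38, Dmaj7 ends at 41, A6 ends at 47.
Beat 42 falls within A6.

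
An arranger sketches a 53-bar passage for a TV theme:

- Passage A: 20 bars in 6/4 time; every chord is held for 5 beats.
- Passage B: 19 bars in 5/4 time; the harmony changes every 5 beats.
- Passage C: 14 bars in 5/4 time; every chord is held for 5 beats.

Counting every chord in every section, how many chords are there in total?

A has 120 beats and chords last 5 each, so 24 chords.
B has 95 beats and chords last 5 each, so 19 chords.
C has 70 beats and chords last 5 each, so 14 chords.
Total: 24 + 19 + 14 = 57.

57 chords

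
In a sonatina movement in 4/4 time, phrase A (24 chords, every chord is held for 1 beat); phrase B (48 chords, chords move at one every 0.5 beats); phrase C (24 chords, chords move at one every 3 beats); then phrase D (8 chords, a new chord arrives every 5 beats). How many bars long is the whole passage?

40 bars

A: 24 × 1 = 24 beats = 6 bars.
B: 48 × 0.5 = 24 beats = 6 bars.
C: 24 × 3 = 72 beats = 18 bars.
D: 8 × 5 = 40 beats = 10 bars.
Total: 6 + 6 + 18 + 10 = 40 bars.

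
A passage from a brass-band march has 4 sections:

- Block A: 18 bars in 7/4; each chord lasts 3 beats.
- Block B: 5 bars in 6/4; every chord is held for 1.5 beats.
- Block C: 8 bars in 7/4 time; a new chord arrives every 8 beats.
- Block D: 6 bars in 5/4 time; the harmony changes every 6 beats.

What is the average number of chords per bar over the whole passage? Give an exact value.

A: 18 × 7 = 126 beats ÷ 3 = 42 chords.
B: 5 × 6 = 30 beats ÷ 1.5 = 20 chords.
C: 8 × 7 = 56 beats ÷ 8 = 7 chords.
D: 6 × 5 = 30 beats ÷ 6 = 5 chords.
Overall: 74 chords over 37 bars → 74/37 = 2 chords per bar.

2 chords per bar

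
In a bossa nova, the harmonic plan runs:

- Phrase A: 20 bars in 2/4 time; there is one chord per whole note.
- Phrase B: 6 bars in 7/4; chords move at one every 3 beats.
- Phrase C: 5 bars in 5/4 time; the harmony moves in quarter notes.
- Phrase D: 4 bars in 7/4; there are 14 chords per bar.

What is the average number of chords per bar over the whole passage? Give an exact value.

A: 20 × 2 = 40 beats ÷ 4 = 10 chords.
B: 6 × 7 = 42 beats ÷ 3 = 14 chords.
C: 5 × 5 = 25 beats ÷ 1 = 25 chords.
D: 4 × 7 = 28 beats ÷ 0.5 = 56 chords.
Overall: 105 chords over 35 bars → 105/35 = 3 chords per bar.

3 chords per bar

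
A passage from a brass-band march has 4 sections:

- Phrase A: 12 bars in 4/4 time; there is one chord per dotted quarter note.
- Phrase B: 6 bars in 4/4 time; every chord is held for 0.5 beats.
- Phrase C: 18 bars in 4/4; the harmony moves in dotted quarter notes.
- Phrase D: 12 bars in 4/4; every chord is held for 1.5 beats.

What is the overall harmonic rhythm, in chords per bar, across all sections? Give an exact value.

A: 12 bars of 4 beats is 48 beats; at 1.5 beats each that's 32 chords.
B: 6 bars of 4 beats is 24 beats; at 0.5 beats each that's 48 chords.
C: 18 bars of 4 beats is 72 beats; at 1.5 beats each that's 48 chords.
D: 12 bars of 4 beats is 48 beats; at 1.5 beats each that's 32 chords.
Overall: 160 chords over 48 bars → 160/48 = 10/3 chords per bar.

10/3 chords per bar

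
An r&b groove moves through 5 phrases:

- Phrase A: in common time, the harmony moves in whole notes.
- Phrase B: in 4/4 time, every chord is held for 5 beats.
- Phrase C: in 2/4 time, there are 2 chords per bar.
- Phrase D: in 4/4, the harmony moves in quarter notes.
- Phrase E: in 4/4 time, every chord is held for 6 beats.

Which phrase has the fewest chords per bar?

Phrase E

A: 4 beats/bar ÷ 4 beats/chord = 1 chord/bar.
B: 4 beats/bar ÷ 5 beats/chord = 0.8 chords/bar.
C: 2 beats/bar ÷ 1 beat/chord = 2 chords/bar.
D: 4 beats/bar ÷ 1 beat/chord = 4 chords/bar.
E: 4 beats/bar ÷ 6 beats/chord = 2/3 chords/bar.
Slowest is E at 2/3 chords/bar.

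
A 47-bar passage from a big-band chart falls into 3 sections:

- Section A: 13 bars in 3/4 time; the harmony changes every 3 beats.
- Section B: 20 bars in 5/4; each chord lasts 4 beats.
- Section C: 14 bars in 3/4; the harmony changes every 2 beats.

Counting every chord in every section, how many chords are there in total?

A has 39 beats and chords last 3 each, so 13 chords.
B has 100 beats and chords last 4 each, so 25 chords.
C has 42 beats and chords last 2 each, so 21 chords.
Total: 13 + 25 + 21 = 59.

59 chords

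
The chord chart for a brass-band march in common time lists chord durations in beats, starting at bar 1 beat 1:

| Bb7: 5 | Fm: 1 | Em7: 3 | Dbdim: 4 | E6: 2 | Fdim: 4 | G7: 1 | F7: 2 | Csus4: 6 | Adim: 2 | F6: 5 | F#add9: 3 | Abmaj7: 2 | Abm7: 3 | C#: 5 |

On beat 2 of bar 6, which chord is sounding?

Beat 2 of bar 6 is beat (6−1)×4 + 2 = 22 overall.
Running totals: Bb7 ends at 5, Fm ends at 6, Em7 ends at 9, Dbdim ends at 13, E6 ends at 15, Fdim ends at 19, G7 ends at 20, F7 ends at 22.
Beat 22 falls within F7.

F7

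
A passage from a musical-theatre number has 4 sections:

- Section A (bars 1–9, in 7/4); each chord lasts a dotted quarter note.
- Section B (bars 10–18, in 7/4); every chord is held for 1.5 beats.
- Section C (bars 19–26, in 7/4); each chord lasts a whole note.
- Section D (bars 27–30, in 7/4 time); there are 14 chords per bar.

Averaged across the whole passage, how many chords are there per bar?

A: 9 bars of 7 beats is 63 beats; at 1.5 beats each that's 42 chords.
B: 9 bars of 7 beats is 63 beats; at 1.5 beats each that's 42 chords.
C: 8 bars of 7 beats is 56 beats; at 4 beats each that's 14 chords.
D: 4 bars of 7 beats is 28 beats; at 0.5 beats each that's 56 chords.
Overall: 154 chords over 30 bars → 154/30 = 77/15 chords per bar.

77/15 chords per bar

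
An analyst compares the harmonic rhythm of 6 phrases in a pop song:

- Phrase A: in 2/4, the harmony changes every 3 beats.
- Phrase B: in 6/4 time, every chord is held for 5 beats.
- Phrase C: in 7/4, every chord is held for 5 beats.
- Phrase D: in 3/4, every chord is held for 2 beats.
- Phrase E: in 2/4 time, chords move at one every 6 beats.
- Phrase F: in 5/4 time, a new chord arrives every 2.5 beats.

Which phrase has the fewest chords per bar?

A: 2/3 = 2/3 chords/bar.
B: 6/5 = 1.2 chords/bar.
C: 7/5 = 1.4 chords/bar.
D: 3/2 = 1.5 chords/bar.
E: 2/6 = 1/3 chords/bar.
F: 5/2.5 = 2 chords/bar.
Slowest is E at 1/3 chords/bar.

Phrase E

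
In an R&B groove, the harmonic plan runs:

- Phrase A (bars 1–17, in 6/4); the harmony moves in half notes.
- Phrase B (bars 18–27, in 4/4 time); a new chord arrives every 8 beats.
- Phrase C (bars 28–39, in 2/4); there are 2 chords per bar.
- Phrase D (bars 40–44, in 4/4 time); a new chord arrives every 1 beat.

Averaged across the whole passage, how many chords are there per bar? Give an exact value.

25/11 chords per bar

A: 17 bars of 6 beats is 102 beats; at 2 beats each that's 51 chords.
B: 10 bars of 4 beats is 40 beats; at 8 beats each that's 5 chords.
C: 12 bars of 2 beats is 24 beats; at 1 beat each that's 24 chords.
D: 5 bars of 4 beats is 20 beats; at 1 beat each that's 20 chords.
Overall: 100 chords over 44 bars → 100/44 = 25/11 chords per bar.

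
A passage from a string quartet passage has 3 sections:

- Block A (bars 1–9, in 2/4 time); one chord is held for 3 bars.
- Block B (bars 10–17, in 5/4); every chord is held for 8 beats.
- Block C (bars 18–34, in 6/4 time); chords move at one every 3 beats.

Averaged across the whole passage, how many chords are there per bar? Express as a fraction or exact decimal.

21/17 chords per bar

A: 9 × 2 = 18 beats ÷ 6 = 3 chords.
B: 8 × 5 = 40 beats ÷ 8 = 5 chords.
C: 17 × 6 = 102 beats ÷ 3 = 34 chords.
Overall: 42 chords over 34 bars → 42/34 = 21/17 chords per bar.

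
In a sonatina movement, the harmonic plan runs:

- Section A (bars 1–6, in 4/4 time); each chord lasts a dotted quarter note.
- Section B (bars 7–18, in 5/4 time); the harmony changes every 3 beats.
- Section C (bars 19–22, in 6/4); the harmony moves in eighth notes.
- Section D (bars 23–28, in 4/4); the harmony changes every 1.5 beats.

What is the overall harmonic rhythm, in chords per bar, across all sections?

A: 6 bars of 4 beats is 24 beats; at 1.5 beats each that's 16 chords.
B: 12 bars of 5 beats is 60 beats; at 3 beats each that's 20 chords.
C: 4 bars of 6 beats is 24 beats; at 0.5 beats each that's 48 chords.
D: 6 bars of 4 beats is 24 beats; at 1.5 beats each that's 16 chords.
Overall: 100 chords over 28 bars → 100/28 = 25/7 chords per bar.

25/7 chords per bar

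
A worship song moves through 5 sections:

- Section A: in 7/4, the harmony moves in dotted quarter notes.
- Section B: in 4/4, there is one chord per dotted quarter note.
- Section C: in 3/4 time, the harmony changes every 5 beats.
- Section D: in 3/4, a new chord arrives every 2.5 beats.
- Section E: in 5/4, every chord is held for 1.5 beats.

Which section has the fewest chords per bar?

Section C

A: each chord is 1.5 beats in 7/4, so 14/3 per bar.
B: each chord is 1.5 beats in 4/4, so 8/3 per bar.
C: each chord is 5 beats in 3/4, so 0.6 per bar.
D: each chord is 2.5 beats in 3/4, so 1.2 per bar.
E: each chord is 1.5 beats in 5/4, so 10/3 per bar.
Slowest is C at 0.6 chords/bar.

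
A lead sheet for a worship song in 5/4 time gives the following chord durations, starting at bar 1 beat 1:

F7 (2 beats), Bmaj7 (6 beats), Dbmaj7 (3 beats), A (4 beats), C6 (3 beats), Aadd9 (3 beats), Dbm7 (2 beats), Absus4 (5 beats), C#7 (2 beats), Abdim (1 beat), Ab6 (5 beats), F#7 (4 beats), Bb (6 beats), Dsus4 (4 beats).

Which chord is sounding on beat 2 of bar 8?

Beat 2 of bar 8 is beat (8−1)×5 + 2 = 37 overall.
Running totals: F7 ends at 2, Bmaj7 ends at 8, Dbmaj7 ends at 11, A ends at 15, C6 ends at 18, Aadd9 ends at 21, Dbm7 ends at 23, Absus4 ends at 28, C#7 ends at 30, Abdim ends at 31, Ab6 ends at 36, F#7 ends at 40.
Beat 37 falls within F#7.

F#7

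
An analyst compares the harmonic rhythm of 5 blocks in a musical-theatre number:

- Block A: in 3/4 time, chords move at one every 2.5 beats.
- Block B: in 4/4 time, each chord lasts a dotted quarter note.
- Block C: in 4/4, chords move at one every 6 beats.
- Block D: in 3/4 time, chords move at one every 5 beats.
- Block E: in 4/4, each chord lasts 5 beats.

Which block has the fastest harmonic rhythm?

A: 3/2.5 = 1.2 chords/bar.
B: 4/1.5 = 8/3 chords/bar.
C: 4/6 = 2/3 chords/bar.
D: 3/5 = 0.6 chords/bar.
E: 4/5 = 0.8 chords/bar.
Fastest is B at 8/3 chords/bar.

Block B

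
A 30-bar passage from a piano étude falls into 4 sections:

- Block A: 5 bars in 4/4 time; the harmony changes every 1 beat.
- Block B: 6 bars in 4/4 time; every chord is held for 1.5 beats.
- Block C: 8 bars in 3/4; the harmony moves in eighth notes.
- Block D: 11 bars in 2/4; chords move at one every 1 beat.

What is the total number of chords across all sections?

A has 20 beats and chords last 1 each, so 20 chords.
B has 24 beats and chords last 1.5 each, so 16 chords.
C has 24 beats and chords last 0.5 each, so 48 chords.
D has 22 beats and chords last 1 each, so 22 chords.
Total: 20 + 16 + 48 + 22 = 106.

106 chords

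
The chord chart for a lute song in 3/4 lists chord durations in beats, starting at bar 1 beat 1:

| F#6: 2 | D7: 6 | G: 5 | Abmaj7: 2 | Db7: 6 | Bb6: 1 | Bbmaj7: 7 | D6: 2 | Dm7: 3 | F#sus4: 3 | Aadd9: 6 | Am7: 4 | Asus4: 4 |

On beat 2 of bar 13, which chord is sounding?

Aadd9

Beat 2 of bar 13 is beat (13−1)×3 + 2 = 38 overall.
Running totals: F#6 ends at 2, D7 ends at 8, G ends at 13, Abmaj7 ends at 15, Db7 ends at 21, Bb6 ends at 22, Bbmaj7 ends at 29, D6 ends at 31, Dm7 ends at 34, F#sus4 ends at 37, Aadd9 ends at 43.
Beat 38 falls within Aadd9.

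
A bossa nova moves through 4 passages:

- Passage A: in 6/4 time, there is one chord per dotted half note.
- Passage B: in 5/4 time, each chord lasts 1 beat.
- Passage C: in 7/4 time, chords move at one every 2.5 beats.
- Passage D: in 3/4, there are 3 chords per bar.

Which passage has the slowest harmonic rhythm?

Passage A

A: each chord is 3 beats in 6/4, so 2 per bar.
B: each chord is 1 beat in 5/4, so 5 per bar.
C: each chord is 2.5 beats in 7/4, so 2.8 per bar.
D: each chord is 1 beat in 3/4, so 3 per bar.
Slowest is A at 2 chords/bar.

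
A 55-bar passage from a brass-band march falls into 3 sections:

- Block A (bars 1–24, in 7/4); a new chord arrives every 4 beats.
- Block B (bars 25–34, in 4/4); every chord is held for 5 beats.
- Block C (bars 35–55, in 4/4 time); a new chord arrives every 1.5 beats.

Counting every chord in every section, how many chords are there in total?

A: 24 bars × 7 beats = 168 beats; 4 beats/chord → 42 chords.
B: 10 bars × 4 beats = 40 beats; 5 beats/chord → 8 chords.
C: 21 bars × 4 beats = 84 beats; 1.5 beats/chord → 56 chords.
Total: 42 + 8 + 56 = 106.

106 chords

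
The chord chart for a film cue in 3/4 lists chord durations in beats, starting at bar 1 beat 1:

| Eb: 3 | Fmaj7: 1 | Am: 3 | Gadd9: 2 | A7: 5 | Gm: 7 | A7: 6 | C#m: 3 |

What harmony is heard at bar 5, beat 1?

A7

Beat 1 of bar 5 is beat (5−1)×3 + 1 = 13 overall.
Running totals: Eb ends at 3, Fmaj7 ends at 4, Am ends at 7, Gadd9 ends at 9, A7 ends at 14.
Beat 13 falls within A7.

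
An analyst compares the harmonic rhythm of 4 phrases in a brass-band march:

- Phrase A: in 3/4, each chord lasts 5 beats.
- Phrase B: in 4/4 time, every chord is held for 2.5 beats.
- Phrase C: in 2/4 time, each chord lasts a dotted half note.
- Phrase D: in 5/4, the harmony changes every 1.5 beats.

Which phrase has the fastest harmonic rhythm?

A: each chord is 5 beats in 3/4, so 0.6 per bar.
B: each chord is 2.5 beats in 4/4, so 1.6 per bar.
C: each chord is 3 beats in 2/4, so 2/3 per bar.
D: each chord is 1.5 beats in 5/4, so 10/3 per bar.
Fastest is D at 10/3 chords/bar.

Phrase D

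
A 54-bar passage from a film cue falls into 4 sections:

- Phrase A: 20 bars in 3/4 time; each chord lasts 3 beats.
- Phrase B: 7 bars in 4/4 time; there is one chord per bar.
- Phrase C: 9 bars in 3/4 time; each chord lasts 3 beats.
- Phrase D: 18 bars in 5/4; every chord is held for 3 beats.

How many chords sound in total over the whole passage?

66 chords

A: 20·3 = 60 beats, 60/3 = 20 chords.
B: 7·4 = 28 beats, 28/4 = 7 chords.
C: 9·3 = 27 beats, 27/3 = 9 chords.
D: 18·5 = 90 beats, 90/3 = 30 chords.
Total: 20 + 7 + 9 + 30 = 66.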